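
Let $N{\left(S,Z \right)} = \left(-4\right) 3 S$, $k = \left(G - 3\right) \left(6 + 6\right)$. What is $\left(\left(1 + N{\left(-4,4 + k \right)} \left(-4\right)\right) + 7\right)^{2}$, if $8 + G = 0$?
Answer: $33856$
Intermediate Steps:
$G = -8$ ($G = -8 + 0 = -8$)
$k = -132$ ($k = \left(-8 - 3\right) \left(6 + 6\right) = \left(-11\right) 12 = -132$)
$N{\left(S,Z \right)} = - 12 S$
$\left(\left(1 + N{\left(-4,4 + k \right)} \left(-4\right)\right) + 7\right)^{2} = \left(\left(1 + \left(-12\right) \left(-4\right) \left(-4\right)\right) + 7\right)^{2} = \left(\left(1 + 48 \left(-4\right)\right) + 7\right)^{2} = \left(\left(1 - 192\right) + 7\right)^{2} = \left(-191 + 7\right)^{2} = \left(-184\right)^{2} = 33856$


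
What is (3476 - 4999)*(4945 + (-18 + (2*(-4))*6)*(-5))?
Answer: -8033825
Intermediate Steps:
(3476 - 4999)*(4945 + (-18 + (2*(-4))*6)*(-5)) = -1523*(4945 + (-18 - 8*6)*(-5)) = -1523*(4945 + (-18 - 48)*(-5)) = -1523*(4945 - 66*(-5)) = -1523*(4945 + 330) = -1523*5275 = -8033825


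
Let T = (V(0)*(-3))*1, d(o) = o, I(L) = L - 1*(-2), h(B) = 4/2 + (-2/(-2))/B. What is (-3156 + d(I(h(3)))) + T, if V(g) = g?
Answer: -9455/3 ≈ -3151.7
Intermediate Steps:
h(B) = 2 + 1/B (h(B) = 4*(½) + (-2*(-½))/B = 2 + 1/B)
I(L) = 2 + L (I(L) = L + 2 = 2 + L)
T = 0 (T = (0*(-3))*1 = 0*1 = 0)
(-3156 + d(I(h(3)))) + T = (-3156 + (2 + (2 + 1/3))) + 0 = (-3156 + (2 + (2 + ⅓))) + 0 = (-3156 + (2 + 7/3)) + 0 = (-3156 + 13/3) + 0 = -9455/3 + 0 = -9455/3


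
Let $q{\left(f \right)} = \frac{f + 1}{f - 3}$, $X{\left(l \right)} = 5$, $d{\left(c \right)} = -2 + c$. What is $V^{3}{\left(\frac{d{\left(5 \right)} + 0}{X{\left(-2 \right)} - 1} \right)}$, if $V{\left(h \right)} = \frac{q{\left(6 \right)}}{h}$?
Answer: $\frac{21952}{729} \approx 30.112$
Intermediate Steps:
$q{\left(f \right)} = \frac{1 + f}{-3 + f}$
$V{\left(h \right)} = \frac{7}{3 h}$ ($V{\left(h \right)} = \frac{\frac{1}{-3 + 6} \left(1 + 6\right)}{h} = \frac{\frac{1}{3} \cdot 7}{h} = \frac{7}{3 h}$)
$V^{3}{\left(\frac{d{\left(5 \right)} + 0}{X{\left(-2 \right)} - 1} \right)} = \left(\frac{7}{3 \frac{\left(-2 + 5\right) + 0}{5 - 1}}\right)^{3} = \left(\frac{7}{3 \frac{3 + 0}{4}}\right)^{3} = \left(\frac{7}{3 \cdot 3 \cdot \frac{1}{4}}\right)^{3} = \left(\frac{7}{3 \cdot \frac{3}{4}}\right)^{3} = \left(\frac{7}{3} \cdot \frac{4}{3}\right)^{3} = \left(\frac{28}{9}\right)^{3} = \frac{21952}{729}$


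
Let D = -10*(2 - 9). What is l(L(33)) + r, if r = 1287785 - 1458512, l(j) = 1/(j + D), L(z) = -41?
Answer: -4951082/29 ≈ -1.7073e+5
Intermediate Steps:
D = 70 (D = -10*(-7) = 70)
l(j) = 1/(70 + j) (l(j) = 1/(j + 70) = 1/(70 + j))
r = -170727
l(L(33)) + r = 1/(70 - 41) - 170727 = 1/29 - 170727 = -4951082/29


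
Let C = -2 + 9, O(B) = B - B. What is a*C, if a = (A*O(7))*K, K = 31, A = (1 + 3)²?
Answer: 0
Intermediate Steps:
A = 16 (A = 4² = 16)
O(B) = 0
C = 7
a = 0 (a = (16*0)*31 = 0*31 = 0)
a*C = 0*7 = 0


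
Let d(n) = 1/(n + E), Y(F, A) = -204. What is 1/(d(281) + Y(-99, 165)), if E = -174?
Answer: -107/21827 ≈ -0.0049022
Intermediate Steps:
d(n) = 1/(-174 + n) (d(n) = 1/(n - 174) = 1/(-174 + n))
1/(d(281) + Y(-99, 165)) = 1/(1/(-174 + 281) - 204) = 1/(1/107 - 204) = 1/(-21827/107) = -107/21827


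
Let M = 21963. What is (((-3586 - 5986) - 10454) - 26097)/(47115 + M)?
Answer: -46123/69078 ≈ -0.66769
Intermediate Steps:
(((-3586 - 5986) - 10454) - 26097)/(47115 + M) = (((-3586 - 5986) - 10454) - 26097)/(47115 + 21963) = ((-9572 - 10454) - 26097)/69078 = (-20026 - 26097)*(1/69078) = -46123*1/69078 = -46123/69078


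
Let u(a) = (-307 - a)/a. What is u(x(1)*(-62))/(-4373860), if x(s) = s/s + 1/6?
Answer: -176/237281905 ≈ -7.4173e-7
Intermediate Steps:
x(s) = 7/6 (x(s) = 1 + 1*(⅙) = 1 + ⅙ = 7/6)
u(a) = (-307 - a)/a
u(x(1)*(-62))/(-4373860) = ((-307 - 7*(-62)/6)/(((7/6)*(-62))))/(-4373860) = ((-307 - 1*(-217/3))/(-217/3))*(-1/4373860) = -3*(-307 + 217/3)/217*(-1/4373860) = -3/217*(-704/3)*(-1/4373860) = (704/217)*(-1/4373860) = -176/237281905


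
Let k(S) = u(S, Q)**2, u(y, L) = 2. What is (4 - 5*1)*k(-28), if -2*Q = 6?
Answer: -4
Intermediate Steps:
Q = -3 (Q = -1/2*6 = -3)
k(S) = 4 (k(S) = 2**2 = 4)
(4 - 5*1)*k(-28) = (4 - 5*1)*4 = (4 - 5)*4 = -1*4 = -4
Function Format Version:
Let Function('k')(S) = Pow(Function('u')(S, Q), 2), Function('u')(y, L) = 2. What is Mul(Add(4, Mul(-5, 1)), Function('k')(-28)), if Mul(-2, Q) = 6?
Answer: -4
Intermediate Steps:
Q = -3 (Q = Mul(Rational(-1, 2), 6) = -3)
Function('k')(S) = 4 (Function('k')(S) = Pow(2, 2) = 4)
Mul(Add(4, Mul(-5, 1)), Function('k')(-28)) = Mul(Add(4, Mul(-5, 1)), 4) = Mul(Add(4, -5), 4) = Mul(-1, 4) = -4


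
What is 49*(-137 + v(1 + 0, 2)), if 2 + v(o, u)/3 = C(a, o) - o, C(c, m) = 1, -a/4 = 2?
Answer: -7007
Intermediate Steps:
a = -8 (a = -4*2 = -8)
v(o, u) = -3 - 3*o (v(o, u) = -6 + 3*(1 - o) = -6 + (3 - 3*o) = -3 - 3*o)
49*(-137 + v(1 + 0, 2)) = 49*(-137 + (-3 - 3*(1 + 0))) = 49*(-137 + (-3 - 3*1)) = 49*(-137 + (-3 - 3)) = 49*(-137 - 6) = 49*(-143) = -7007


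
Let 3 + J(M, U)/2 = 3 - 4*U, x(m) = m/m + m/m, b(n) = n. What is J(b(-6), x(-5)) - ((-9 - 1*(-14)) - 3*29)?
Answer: 66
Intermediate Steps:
x(m) = 2 (x(m) = 1 + 1 = 2)
J(M, U) = -8*U (J(M, U) = -6 + 2*(3 - 4*U) = -6 + (6 - 8*U) = -8*U)
J(b(-6), x(-5)) - ((-9 - 1*(-14)) - 3*29) = -8*2 - ((-9 - 1*(-14)) - 3*29) = -16 - ((-9 + 14) - 87) = -16 - (5 - 87) = -16 - 1*(-82) = -16 + 82 = 66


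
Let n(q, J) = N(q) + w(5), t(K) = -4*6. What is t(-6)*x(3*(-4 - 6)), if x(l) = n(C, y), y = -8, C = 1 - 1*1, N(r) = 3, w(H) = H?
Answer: -192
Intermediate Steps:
C = 0 (C = 1 - 1 = 0)
t(K) = -24
n(q, J) = 8 (n(q, J) = 3 + 5 = 8)
x(l) = 8
t(-6)*x(3*(-4 - 6)) = -24*8 = -192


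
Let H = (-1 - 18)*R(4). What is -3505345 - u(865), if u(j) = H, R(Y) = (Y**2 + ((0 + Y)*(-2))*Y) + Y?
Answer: -3505573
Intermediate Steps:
R(Y) = Y - Y**2 (R(Y) = (Y**2 + (Y*(-2))*Y) + Y = (Y**2 + (-2*Y)*Y) + Y = (Y**2 - 2*Y**2) + Y = -Y**2 + Y = Y - Y**2)
H = 228 (H = (-1 - 18)*(4*(1 - 1*4)) = -76*(1 - 4) = -76*(-3) = -19*(-12) = 228)
u(j) = 228
-3505345 - u(865) = -3505345 - 1*228 = -3505345 - 228 = -3505573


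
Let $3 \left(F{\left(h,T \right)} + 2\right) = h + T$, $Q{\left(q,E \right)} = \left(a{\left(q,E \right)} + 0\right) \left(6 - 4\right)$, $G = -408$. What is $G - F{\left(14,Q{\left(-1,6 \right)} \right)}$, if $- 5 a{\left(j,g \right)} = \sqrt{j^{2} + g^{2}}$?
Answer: $- \frac{1232}{3} + \frac{2 \sqrt{37}}{15} \approx -409.86$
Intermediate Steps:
$a{\left(j,g \right)} = - \frac{\sqrt{g^{2} + j^{2}}}{5}$ ($a{\left(j,g \right)} = - \frac{\sqrt{j^{2} + g^{2}}}{5} = - \frac{\sqrt{g^{2} + j^{2}}}{5}$)
$Q{\left(q,E \right)} = - \frac{2 \sqrt{E^{2} + q^{2}}}{5}$ ($Q{\left(q,E \right)} = \left(- \frac{\sqrt{E^{2} + q^{2}}}{5} + 0\right) \left(6 - 4\right) = - \frac{\sqrt{E^{2} + q^{2}}}{5} \cdot 2 = - \frac{2 \sqrt{E^{2} + q^{2}}}{5}$)
$F{\left(h,T \right)} = -2 + \frac{T}{3} + \frac{h}{3}$ ($F{\left(h,T \right)} = -2 + \frac{h + T}{3} = -2 + \frac{T + h}{3} = -2 + \left(\frac{T}{3} + \frac{h}{3}\right) = -2 + \frac{T}{3} + \frac{h}{3}$)
$G - F{\left(14,Q{\left(-1,6 \right)} \right)} = -408 - \left(-2 + \frac{\left(- \frac{2}{5}\right) \sqrt{6^{2} + \left(-1\right)^{2}}}{3} + \frac{1}{3} \cdot 14\right) = -408 - \left(-2 + \frac{\left(- \frac{2}{5}\right) \sqrt{36 + 1}}{3} + \frac{14}{3}\right) = -408 - \left(-2 + \frac{\left(- \frac{2}{5}\right) \sqrt{37}}{3} + \frac{14}{3}\right) = -408 - \left(-2 - \frac{2 \sqrt{37}}{15} + \frac{14}{3}\right) = -408 - \left(\frac{8}{3} - \frac{2 \sqrt{37}}{15}\right) = - \frac{1232}{3} + \frac{2 \sqrt{37}}{15}$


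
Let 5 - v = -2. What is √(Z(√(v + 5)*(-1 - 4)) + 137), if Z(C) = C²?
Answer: √437 ≈ 20.905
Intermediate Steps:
v = 7 (v = 5 - 1*(-2) = 5 + 2 = 7)
√(Z(√(v + 5)*(-1 - 4)) + 137) = √((√(7 + 5)*(-1 - 4))² + 137) = √((√12*(-5))² + 137) = √(((2*√3)*(-5))² + 137) = √((-10*√3)² + 137) = √(300 + 137) = √437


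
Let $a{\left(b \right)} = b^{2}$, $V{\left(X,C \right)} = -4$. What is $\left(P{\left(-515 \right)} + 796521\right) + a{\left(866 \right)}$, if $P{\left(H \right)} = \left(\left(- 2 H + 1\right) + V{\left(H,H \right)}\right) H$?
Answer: $1017572$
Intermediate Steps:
$P{\left(H \right)} = H \left(-3 - 2 H\right)$ ($P{\left(H \right)} = \left(\left(- 2 H + 1\right) - 4\right) H = \left(\left(1 - 2 H\right) - 4\right) H = \left(-3 - 2 H\right) H = H \left(-3 - 2 H\right)$)
$\left(P{\left(-515 \right)} + 796521\right) + a{\left(866 \right)} = \left(\left(-1\right) \left(-515\right) \left(3 + 2 \left(-515\right)\right) + 796521\right) + 866^{2} = \left(\left(-1\right) \left(-515\right) \left(3 - 1030\right) + 796521\right) + 749956 = \left(\left(-1\right) \left(-515\right) \left(-1027\right) + 796521\right) + 749956 = \left(-528905 + 796521\right) + 749956 = 267616 + 749956 = 1017572$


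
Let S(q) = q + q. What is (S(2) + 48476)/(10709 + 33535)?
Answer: 4040/3687 ≈ 1.0957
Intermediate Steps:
S(q) = 2*q
(S(2) + 48476)/(10709 + 33535) = (2*2 + 48476)/(10709 + 33535) = (4 + 48476)/44244 = 48480*(1/44244) = 4040/3687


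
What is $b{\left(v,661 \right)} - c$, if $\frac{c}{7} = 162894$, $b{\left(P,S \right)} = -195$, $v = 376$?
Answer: $-1140453$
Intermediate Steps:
$c = 1140258$ ($c = 7 \cdot 162894 = 1140258$)
$b{\left(v,661 \right)} - c = -195 - 1140258 = -1140453$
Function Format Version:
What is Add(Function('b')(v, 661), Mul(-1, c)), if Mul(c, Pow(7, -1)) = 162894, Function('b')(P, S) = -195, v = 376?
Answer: -1140453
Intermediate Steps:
c = 1140258 (c = Mul(7, 162894) = 1140258)
Add(Function('b')(v, 661), Mul(-1, c)) = Add(-195, Mul(-1, 1140258)) = Add(-195, -1140258) = -1140453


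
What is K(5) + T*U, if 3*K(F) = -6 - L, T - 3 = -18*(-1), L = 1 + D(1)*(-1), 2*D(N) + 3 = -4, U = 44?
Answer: 1841/2 ≈ 920.50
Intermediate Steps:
D(N) = -7/2 (D(N) = -3/2 + (1/2)*(-4) = -3/2 - 2 = -7/2)
L = 9/2 (L = 1 - 7/2*(-1) = 1 + 7/2 = 9/2 ≈ 4.5000)
T = 21 (T = 3 - 18*(-1) = 3 + 18 = 21)
K(F) = -7/2 (K(F) = (-6 - 1*9/2)/3 = (-6 - 9/2)/3 = (1/3)*(-21/2) = -7/2)
K(5) + T*U = -7/2 + 21*44 = -7/2 + 924 = 1841/2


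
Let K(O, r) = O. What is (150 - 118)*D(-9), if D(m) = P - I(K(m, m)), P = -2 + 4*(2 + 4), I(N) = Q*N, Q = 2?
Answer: 1280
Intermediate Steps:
I(N) = 2*N
P = 22 (P = -2 + 4*6 = -2 + 24 = 22)
D(m) = 22 - 2*m
(150 - 118)*D(-9) = (150 - 118)*(22 - 2*(-9)) = 32*(22 + 18) = 32*40 = 1280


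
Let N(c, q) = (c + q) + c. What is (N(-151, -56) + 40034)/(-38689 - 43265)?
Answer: -19838/40977 ≈ -0.48413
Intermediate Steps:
N(c, q) = q + 2*c
(N(-151, -56) + 40034)/(-38689 - 43265) = ((-56 + 2*(-151)) + 40034)/(-38689 - 43265) = ((-56 - 302) + 40034)/(-81954) = (-358 + 40034)*(-1/81954) = 39676*(-1/81954) = -19838/40977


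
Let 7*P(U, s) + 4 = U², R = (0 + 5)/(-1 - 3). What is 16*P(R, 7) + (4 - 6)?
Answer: -53/7 ≈ -7.5714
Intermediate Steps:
R = -5/4 (R = 5/(-4) = 5*(-¼) = -5/4 ≈ -1.2500)
P(U, s) = -4/7 + U²/7
16*P(R, 7) + (4 - 6) = 16*(-4/7 + (-5/4)²/7) + (4 - 6) = 16*(-4/7 + (⅐)*(25/16)) - 2 = 16*(-4/7 + 25/112) - 2 = 16*(-39/112) - 2 = -39/7 - 2 = -53/7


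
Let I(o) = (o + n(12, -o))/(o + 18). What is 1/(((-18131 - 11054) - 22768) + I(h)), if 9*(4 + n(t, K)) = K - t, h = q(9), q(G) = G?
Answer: -81/4208185 ≈ -1.9248e-5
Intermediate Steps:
h = 9
n(t, K) = -4 - t/9 + K/9 (n(t, K) = -4 + (K - t)/9 = -4 + (-t/9 + K/9) = -4 - t/9 + K/9)
I(o) = (-16/3 + 8*o/9)/(18 + o) (I(o) = (o + (-4 - 1/9*12 + (-o)/9))/(o + 18) = (o + (-4 - 4/3 - o/9))/(18 + o) = (o + (-16/3 - o/9))/(18 + o) = (-16/3 + 8*o/9)/(18 + o))
1/(((-18131 - 11054) - 22768) + I(h)) = 1/(((-18131 - 11054) - 22768) + 8*(-6 + 9)/(9*(18 + 9))) = 1/((-29185 - 22768) + (8/9)*3/27) = 1/(-51953 + (8/9)*(1/27)*3) = 1/(-51953 + 8/81) = 1/(-4208185/81) = -81/4208185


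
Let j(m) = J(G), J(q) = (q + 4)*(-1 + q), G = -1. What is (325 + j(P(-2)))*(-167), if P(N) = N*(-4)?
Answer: -53273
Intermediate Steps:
P(N) = -4*N
J(q) = (-1 + q)*(4 + q) (J(q) = (4 + q)*(-1 + q) = (-1 + q)*(4 + q))
j(m) = -6 (j(m) = -4 + (-1)**2 + 3*(-1) = -4 + 1 - 3 = -6)
(325 + j(P(-2)))*(-167) = (325 - 6)*(-167) = 319*(-167) = -53273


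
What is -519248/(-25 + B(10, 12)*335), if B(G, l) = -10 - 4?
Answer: 22576/205 ≈ 110.13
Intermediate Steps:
B(G, l) = -14
-519248/(-25 + B(10, 12)*335) = -519248/(-25 - 14*335) = -519248/(-25 - 4690) = -519248/(-4715) = -519248*(-1/4715) = 22576/205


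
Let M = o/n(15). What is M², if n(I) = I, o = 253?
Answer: 64009/225 ≈ 284.48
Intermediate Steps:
M = 253/15 ≈ 16.867
M² = (253/15)² = 64009/225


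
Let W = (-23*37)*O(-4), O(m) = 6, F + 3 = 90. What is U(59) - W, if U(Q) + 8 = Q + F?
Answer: 5244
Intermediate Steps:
F = 87 (F = -3 + 90 = 87)
U(Q) = 79 + Q (U(Q) = -8 + (Q + 87) = -8 + (87 + Q) = 79 + Q)
W = -5106 (W = -23*37*6 = -851*6 = -5106)
U(59) - W = (79 + 59) - 1*(-5106) = 138 + 5106 = 5244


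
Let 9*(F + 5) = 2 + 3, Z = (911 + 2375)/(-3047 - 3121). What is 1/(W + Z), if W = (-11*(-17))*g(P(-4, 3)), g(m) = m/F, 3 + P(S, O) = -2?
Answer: 6168/1294307 ≈ 0.0047655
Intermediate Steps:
P(S, O) = -5 (P(S, O) = -3 - 2 = -5)
Z = -1643/3084 (Z = 3286/(-6168) = 3286*(-1/6168) = -1643/3084 ≈ -0.53275)
F = -40/9 (F = -5 + (2 + 3)/9 = -5 + (1/9)*5 = -5 + 5/9 = -40/9 ≈ -4.4444)
g(m) = -9*m/40 (g(m) = m/(-40/9) = m*(-9/40) = -9*m/40)
W = 1683/8 (W = (-11*(-17))*(-9/40*(-5)) = 187*(9/8) = 1683/8 ≈ 210.38)
1/(W + Z) = 1/(1683/8 - 1643/3084) = 1/(1294307/6168) = 6168/1294307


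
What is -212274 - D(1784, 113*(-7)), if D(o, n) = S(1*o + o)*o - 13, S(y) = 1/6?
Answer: -637675/3 ≈ -2.1256e+5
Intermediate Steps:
S(y) = 1/6
D(o, n) = -13 + o/6 (D(o, n) = o/6 - 13 = -13 + o/6)
-212274 - D(1784, 113*(-7)) = -212274 - (-13 + (1/6)*1784) = -212274 - (-13 + 892/3) = -212274 - 1*853/3 = -212274 - 853/3 = -637675/3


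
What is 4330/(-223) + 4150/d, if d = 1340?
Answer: -487675/29882 ≈ -16.320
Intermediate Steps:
4330/(-223) + 4150/d = 4330/(-223) + 4150/1340 = 4330*(-1/223) + 4150*(1/1340) = -4330/223 + 415/134 = -487675/29882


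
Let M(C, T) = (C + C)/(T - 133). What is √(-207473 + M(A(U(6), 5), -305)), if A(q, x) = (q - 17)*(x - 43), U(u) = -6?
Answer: I*√9950803959/219 ≈ 455.5*I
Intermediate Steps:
A(q, x) = (-43 + x)*(-17 + q) (A(q, x) = (-17 + q)*(-43 + x) = (-43 + x)*(-17 + q))
M(C, T) = 2*C/(-133 + T) (M(C, T) = (2*C)/(-133 + T) = 2*C/(-133 + T))
√(-207473 + M(A(U(6), 5), -305)) = √(-207473 + 2*(731 - 43*(-6) - 17*5 - 6*5)/(-133 - 305)) = √(-207473 + 2*(731 + 258 - 85 - 30)/(-438)) = √(-207473 + 2*874*(-1/438)) = √(-207473 - 874/219) = √(-45437461/219) = I*√9950803959/219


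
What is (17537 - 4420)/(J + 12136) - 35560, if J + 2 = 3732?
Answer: -564181843/15866 ≈ -35559.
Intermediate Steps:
J = 3730 (J = -2 + 3732 = 3730)
(17537 - 4420)/(J + 12136) - 35560 = (17537 - 4420)/(3730 + 12136) - 35560 = 13117/15866 - 35560 = -564181843/15866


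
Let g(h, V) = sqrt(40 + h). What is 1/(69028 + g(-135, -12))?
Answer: 69028/4764864879 - I*sqrt(95)/4764864879 ≈ 1.4487e-5 - 2.0456e-9*I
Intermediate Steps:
1/(69028 + g(-135, -12)) = 1/(69028 + sqrt(40 - 135)) = 1/(69028 + sqrt(-95)) = 1/(69028 + I*sqrt(95))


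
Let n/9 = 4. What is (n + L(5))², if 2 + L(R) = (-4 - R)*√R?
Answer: 1561 - 612*√5 ≈ 192.53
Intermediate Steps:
n = 36 (n = 9*4 = 36)
L(R) = -2 + √R*(-4 - R) (L(R) = -2 + (-4 - R)*√R = -2 + √R*(-4 - R))
(n + L(5))² = (36 + (-2 - 5^(3/2) - 4*√5))² = (36 + (-2 - 5*√5 - 4*√5))² = (36 + (-2 - 9*√5))² = (34 - 9*√5)²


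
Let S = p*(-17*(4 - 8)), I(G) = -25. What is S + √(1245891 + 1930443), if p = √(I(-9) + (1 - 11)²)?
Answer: 9*√39214 + 340*√3 ≈ 2371.1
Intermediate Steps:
p = 5*√3 (p = √(-25 + (1 - 11)²) = √(-25 + (-10)²) = √(-25 + 100) = √75 = 5*√3 ≈ 8.6602)
S = 340*√3 (S = (5*√3)*(-17*(4 - 8)) = (5*√3)*(-17*(-4)) = (5*√3)*68 = 340*√3 ≈ 588.90)
S + √(1245891 + 1930443) = 340*√3 + √(1245891 + 1930443) = 340*√3 + √3176334 = 340*√3 + 9*√39214 = 9*√39214 + 340*√3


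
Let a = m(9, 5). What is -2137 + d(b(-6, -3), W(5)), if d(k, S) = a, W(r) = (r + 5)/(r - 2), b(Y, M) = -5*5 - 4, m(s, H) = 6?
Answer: -2131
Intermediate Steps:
b(Y, M) = -29 (b(Y, M) = -25 - 4 = -29)
W(r) = (5 + r)/(-2 + r)
a = 6
d(k, S) = 6
-2137 + d(b(-6, -3), W(5)) = -2137 + 6 = -2131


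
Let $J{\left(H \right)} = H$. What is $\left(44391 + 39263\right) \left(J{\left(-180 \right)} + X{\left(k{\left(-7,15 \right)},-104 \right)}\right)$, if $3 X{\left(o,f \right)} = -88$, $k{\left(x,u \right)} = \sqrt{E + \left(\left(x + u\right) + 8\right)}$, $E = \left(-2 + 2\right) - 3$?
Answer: $- \frac{52534712}{3} \approx -1.7512 \cdot 10^{7}$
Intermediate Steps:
$E = -3$ ($E = 0 - 3 = -3$)
$k{\left(x,u \right)} = \sqrt{5 + u + x}$ ($k{\left(x,u \right)} = \sqrt{-3 + \left(\left(x + u\right) + 8\right)} = \sqrt{-3 + \left(\left(u + x\right) + 8\right)} = \sqrt{-3 + \left(8 + u + x\right)} = \sqrt{5 + u + x}$)
$X{\left(o,f \right)} = - \frac{88}{3}$ ($X{\left(o,f \right)} = \frac{1}{3} \left(-88\right) = - \frac{88}{3}$)
$\left(44391 + 39263\right) \left(J{\left(-180 \right)} + X{\left(k{\left(-7,15 \right)},-104 \right)}\right) = \left(44391 + 39263\right) \left(-180 - \frac{88}{3}\right) = 83654 \left(- \frac{628}{3}\right) = - \frac{52534712}{3}$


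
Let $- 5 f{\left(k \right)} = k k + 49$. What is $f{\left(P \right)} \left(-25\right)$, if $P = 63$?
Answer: $20090$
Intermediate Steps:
$f{\left(k \right)} = - \frac{49}{5} - \frac{k^{2}}{5}$ ($f{\left(k \right)} = - \frac{k k + 49}{5} = - \frac{k^{2} + 49}{5} = - \frac{49 + k^{2}}{5} = - \frac{49}{5} - \frac{k^{2}}{5}$)
$f{\left(P \right)} \left(-25\right) = \left(- \frac{49}{5} - \frac{63^{2}}{5}\right) \left(-25\right) = \left(- \frac{49}{5} - \frac{3969}{5}\right) \left(-25\right) = \left(- \frac{4018}{5}\right) \left(-25\right) = 20090$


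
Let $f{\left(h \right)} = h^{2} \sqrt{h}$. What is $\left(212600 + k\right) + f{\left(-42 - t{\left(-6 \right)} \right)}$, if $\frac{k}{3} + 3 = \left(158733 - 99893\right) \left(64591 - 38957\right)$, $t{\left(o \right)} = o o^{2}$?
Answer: $4525126271 + 30276 \sqrt{174} \approx 4.5255 \cdot 10^{9}$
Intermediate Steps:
$t{\left(o \right)} = o^{3}$
$k = 4524913671$ ($k = -9 + 3 \left(158733 - 99893\right) \left(64591 - 38957\right) = -9 + 3 \cdot 58840 \cdot 25634 = -9 + 3 \cdot 1508304560 = -9 + 4524913680 = 4524913671$)
$f{\left(h \right)} = h^{\frac{5}{2}}$
$\left(212600 + k\right) + f{\left(-42 - t{\left(-6 \right)} \right)} = \left(212600 + 4524913671\right) + \left(-42 - \left(-6\right)^{3}\right)^{\frac{5}{2}} = 4525126271 + \left(-42 - -216\right)^{\frac{5}{2}} = 4525126271 + \left(-42 + 216\right)^{\frac{5}{2}} = 4525126271 + 174^{\frac{5}{2}} = 4525126271 + 30276 \sqrt{174}$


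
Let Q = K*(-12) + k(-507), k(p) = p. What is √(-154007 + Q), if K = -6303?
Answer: I*√78878 ≈ 280.85*I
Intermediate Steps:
Q = 75129 (Q = -6303*(-12) - 507 = 75636 - 507 = 75129)
√(-154007 + Q) = √(-154007 + 75129) = √(-78878) = I*√78878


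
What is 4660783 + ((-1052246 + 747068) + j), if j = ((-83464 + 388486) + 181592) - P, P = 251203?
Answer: 4591016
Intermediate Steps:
j = 235411 (j = ((-83464 + 388486) + 181592) - 1*251203 = (305022 + 181592) - 251203 = 486614 - 251203 = 235411)
4660783 + ((-1052246 + 747068) + j) = 4660783 + ((-1052246 + 747068) + 235411) = 4660783 + (-305178 + 235411) = 4660783 - 69767 = 4591016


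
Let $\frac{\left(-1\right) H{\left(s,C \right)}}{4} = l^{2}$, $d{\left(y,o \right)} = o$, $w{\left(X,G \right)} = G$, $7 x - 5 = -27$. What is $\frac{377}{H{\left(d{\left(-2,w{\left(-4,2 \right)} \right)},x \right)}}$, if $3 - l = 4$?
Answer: $- \frac{377}{4} \approx -94.25$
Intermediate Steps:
$x = - \frac{22}{7}$ ($x = \frac{5}{7} + \frac{1}{7} \left(-27\right) = \frac{5}{7} - \frac{27}{7} = - \frac{22}{7} \approx -3.1429$)
$l = -1$ ($l = 3 - 4 = -1$)
$H{\left(s,C \right)} = -4$ ($H{\left(s,C \right)} = - 4 \left(-1\right)^{2} = \left(-4\right) 1 = -4$)
$\frac{377}{H{\left(d{\left(-2,w{\left(-4,2 \right)} \right)},x \right)}} = \frac{377}{-4} = 377 \left(- \frac{1}{4}\right) = - \frac{377}{4}$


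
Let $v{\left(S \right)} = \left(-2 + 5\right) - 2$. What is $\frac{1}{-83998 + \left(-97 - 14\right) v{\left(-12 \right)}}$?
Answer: $- \frac{1}{84109} \approx -1.1889 \cdot 10^{-5}$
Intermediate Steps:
$v{\left(S \right)} = 1$ ($v{\left(S \right)} = 3 - 2 = 1$)
$\frac{1}{-83998 + \left(-97 - 14\right) v{\left(-12 \right)}} = \frac{1}{-83998 + \left(-97 - 14\right) 1} = \frac{1}{-83998 - 111} = \frac{1}{-84109} = - \frac{1}{84109}$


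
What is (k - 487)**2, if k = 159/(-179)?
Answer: 7626878224/32041 ≈ 2.3804e+5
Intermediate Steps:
k = -159/179 (k = 159*(-1/179) = -159/179 ≈ -0.88827)
(k - 487)**2 = (-159/179 - 487)**2 = (-87332/179)**2 = 7626878224/32041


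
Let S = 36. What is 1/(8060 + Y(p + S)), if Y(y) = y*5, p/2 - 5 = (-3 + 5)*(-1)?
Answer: 1/8270 ≈ 0.00012092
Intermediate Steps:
p = 6 (p = 10 + 2*((-3 + 5)*(-1)) = 10 + 2*(2*(-1)) = 10 + 2*(-2) = 10 - 4 = 6)
Y(y) = 5*y
1/(8060 + Y(p + S)) = 1/(8060 + 5*(6 + 36)) = 1/(8060 + 5*42) = 1/(8060 + 210) = 1/8270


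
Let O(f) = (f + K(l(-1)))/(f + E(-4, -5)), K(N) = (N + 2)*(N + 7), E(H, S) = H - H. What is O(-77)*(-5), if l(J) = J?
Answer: -355/77 ≈ -4.6104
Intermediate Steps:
E(H, S) = 0
K(N) = (2 + N)*(7 + N)
O(f) = (6 + f)/f (O(f) = (f + (14 + (-1)² + 9*(-1)))/(f + 0) = (f + (14 + 1 - 9))/f = (f + 6)/f = (6 + f)/f)
O(-77)*(-5) = ((6 - 77)/(-77))*(-5) = -1/77*(-71)*(-5) = (71/77)*(-5) = -355/77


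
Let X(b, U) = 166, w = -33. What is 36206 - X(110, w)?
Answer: 36040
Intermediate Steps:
36206 - X(110, w) = 36206 - 1*166 = 36206 - 166 = 36040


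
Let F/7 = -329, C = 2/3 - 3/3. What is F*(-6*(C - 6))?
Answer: -87514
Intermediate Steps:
C = -1/3 (C = 2*(1/3) - 3*1/3 = 2/3 - 1 = -1/3 ≈ -0.33333)
F = -2303 (F = 7*(-329) = -2303)
F*(-6*(C - 6)) = -(-13818)*(-1/3 - 6) = -(-13818)*(-19)/3 = -2303*38 = -87514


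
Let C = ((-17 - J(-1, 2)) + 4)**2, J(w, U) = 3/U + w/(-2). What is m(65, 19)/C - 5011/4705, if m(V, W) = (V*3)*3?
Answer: 7222/4705 ≈ 1.5350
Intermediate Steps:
J(w, U) = 3/U - w/2 (J(w, U) = 3/U + w*(-1/2) = 3/U - w/2)
m(V, W) = 9*V (m(V, W) = (3*V)*3 = 9*V)
C = 225 (C = ((-17 - (3/2 - 1/2*(-1))) + 4)**2 = ((-17 - (3*(1/2) + 1/2)) + 4)**2 = ((-17 - (3/2 + 1/2)) + 4)**2 = ((-17 - 1*2) + 4)**2 = ((-17 - 2) + 4)**2 = (-19 + 4)**2 = (-15)**2 = 225)
m(65, 19)/C - 5011/4705 = (9*65)/225 - 5011/4705 = 585*(1/225) - 5011*1/4705 = 13/5 - 5011/4705 = 7222/4705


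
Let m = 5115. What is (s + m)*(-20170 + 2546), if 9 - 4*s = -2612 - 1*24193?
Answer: -208289244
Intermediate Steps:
s = 13407/2 (s = 9/4 - (-2612 - 1*24193)/4 = 9/4 - (-2612 - 24193)/4 = 9/4 - ¼*(-26805) = 9/4 + 26805/4 = 13407/2 ≈ 6703.5)
(s + m)*(-20170 + 2546) = (13407/2 + 5115)*(-20170 + 2546) = (23637/2)*(-17624) = -208289244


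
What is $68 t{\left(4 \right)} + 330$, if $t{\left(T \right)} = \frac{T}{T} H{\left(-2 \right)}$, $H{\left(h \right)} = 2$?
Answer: $466$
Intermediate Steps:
$t{\left(T \right)} = 2$ ($t{\left(T \right)} = \frac{T}{T} 2 = 1 \cdot 2 = 2$)
$68 t{\left(4 \right)} + 330 = 68 \cdot 2 + 330 = 136 + 330 = 466$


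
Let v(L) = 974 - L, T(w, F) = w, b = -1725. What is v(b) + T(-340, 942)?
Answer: 2359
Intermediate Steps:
v(b) + T(-340, 942) = (974 - 1*(-1725)) - 340 = (974 + 1725) - 340 = 2699 - 340 = 2359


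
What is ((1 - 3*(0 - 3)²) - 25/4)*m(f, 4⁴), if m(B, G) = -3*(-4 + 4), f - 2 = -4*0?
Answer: 0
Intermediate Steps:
f = 2 (f = 2 - 4*0 = 2 + 0 = 2)
m(B, G) = 0 (m(B, G) = -3*0 = 0)
((1 - 3*(0 - 3)²) - 25/4)*m(f, 4⁴) = ((1 - 3*(0 - 3)²) - 25/4)*0 = ((1 - 3*(-3)²) - 25/4)*0 = ((1 - 3*9) - 5*5/4)*0 = ((1 - 27) - 25/4)*0 = (-26 - 25/4)*0 = -129/4*0 = 0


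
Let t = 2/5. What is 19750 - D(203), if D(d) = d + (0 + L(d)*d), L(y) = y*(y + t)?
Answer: -41811818/5 ≈ -8.3624e+6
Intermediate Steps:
t = ⅖ (t = 2*(⅕) = ⅖ ≈ 0.40000)
L(y) = y*(⅖ + y) (L(y) = y*(y + ⅖) = y*(⅖ + y))
D(d) = d + d²*(2 + 5*d)/5 (D(d) = d + (0 + (d*(2 + 5*d)/5)*d) = d + (0 + d²*(2 + 5*d)/5) = d + d²*(2 + 5*d)/5)
19750 - D(203) = 19750 - 203*(5 + 203*(2 + 5*203))/5 = 19750 - 203*(5 + 203*(2 + 1015))/5 = 19750 - 203*(5 + 203*1017)/5 = 19750 - 203*(5 + 206451)/5 = 19750 - 203*206456/5 = 19750 - 1*41910568/5 = 19750 - 41910568/5 = -41811818/5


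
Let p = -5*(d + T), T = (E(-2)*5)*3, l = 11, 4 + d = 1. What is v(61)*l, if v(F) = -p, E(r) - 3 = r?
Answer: 660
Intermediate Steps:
d = -3 (d = -4 + 1 = -3)
E(r) = 3 + r
T = 15 (T = ((3 - 2)*5)*3 = (1*5)*3 = 5*3 = 15)
p = -60 (p = -5*(-3 + 15) = -5*12 = -60)
v(F) = 60 (v(F) = -1*(-60) = 60)
v(61)*l = 60*11 = 660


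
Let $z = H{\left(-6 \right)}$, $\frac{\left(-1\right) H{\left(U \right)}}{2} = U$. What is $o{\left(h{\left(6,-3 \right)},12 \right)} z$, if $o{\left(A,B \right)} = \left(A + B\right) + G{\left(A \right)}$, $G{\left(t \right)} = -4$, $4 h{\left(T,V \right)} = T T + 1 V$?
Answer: $195$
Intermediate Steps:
$H{\left(U \right)} = - 2 U$
$h{\left(T,V \right)} = \frac{V}{4} + \frac{T^{2}}{4}$ ($h{\left(T,V \right)} = \frac{T T + 1 V}{4} = \frac{T^{2} + V}{4} = \frac{V + T^{2}}{4} = \frac{V}{4} + \frac{T^{2}}{4}$)
$z = 12$ ($z = \left(-2\right) \left(-6\right) = 12$)
$o{\left(A,B \right)} = -4 + A + B$ ($o{\left(A,B \right)} = \left(A + B\right) - 4 = -4 + A + B$)
$o{\left(h{\left(6,-3 \right)},12 \right)} z = \left(-4 + \left(\frac{1}{4} \left(-3\right) + \frac{6^{2}}{4}\right) + 12\right) 12 = \left(-4 + \left(- \frac{3}{4} + \frac{1}{4} \cdot 36\right) + 12\right) 12 = \left(-4 + \left(- \frac{3}{4} + 9\right) + 12\right) 12 = \left(-4 + \frac{33}{4} + 12\right) 12 = \frac{65}{4} \cdot 12 = 195$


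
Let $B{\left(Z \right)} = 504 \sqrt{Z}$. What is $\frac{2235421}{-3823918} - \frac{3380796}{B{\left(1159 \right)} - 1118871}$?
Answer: $\frac{144034987070964571}{59085571590398766} + \frac{21036064 \sqrt{1159}}{15451579137} \approx 2.4841$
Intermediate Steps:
$\frac{2235421}{-3823918} - \frac{3380796}{B{\left(1159 \right)} - 1118871} = \frac{2235421}{-3823918} - \frac{3380796}{504 \sqrt{1159} - 1118871} = 2235421 \left(- \frac{1}{3823918}\right) - \frac{3380796}{-1118871 + 504 \sqrt{1159}} = - \frac{2235421}{3823918} - \frac{3380796}{-1118871 + 504 \sqrt{1159}}$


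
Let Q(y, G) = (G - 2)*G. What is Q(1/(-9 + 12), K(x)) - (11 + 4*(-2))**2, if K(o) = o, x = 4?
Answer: -1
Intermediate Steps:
Q(y, G) = G*(-2 + G) (Q(y, G) = (-2 + G)*G = G*(-2 + G))
Q(1/(-9 + 12), K(x)) - (11 + 4*(-2))**2 = 4*(-2 + 4) - (11 + 4*(-2))**2 = 4*2 - (11 - 8)**2 = 8 - 1*3**2 = 8 - 1*9 = 8 - 9 = -1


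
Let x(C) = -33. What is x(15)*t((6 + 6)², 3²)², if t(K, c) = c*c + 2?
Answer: -227337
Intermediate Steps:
t(K, c) = 2 + c² (t(K, c) = c² + 2 = 2 + c²)
x(15)*t((6 + 6)², 3²)² = -33*(2 + (3²)²)² = -33*(2 + 9²)² = -33*(2 + 81)² = -33*83² = -33*6889 = -227337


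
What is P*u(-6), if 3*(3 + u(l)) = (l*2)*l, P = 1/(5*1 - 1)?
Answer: 21/4 ≈ 5.2500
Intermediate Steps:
P = ¼ (P = 1/(5 - 1) = 1/4 = ¼ ≈ 0.25000)
u(l) = -3 + 2*l²/3 (u(l) = -3 + ((l*2)*l)/3 = -3 + ((2*l)*l)/3 = -3 + (2*l²)/3 = -3 + 2*l²/3)
P*u(-6) = (-3 + (⅔)*(-6)²)/4 = (-3 + (⅔)*36)/4 = (-3 + 24)/4 = (¼)*21 = 21/4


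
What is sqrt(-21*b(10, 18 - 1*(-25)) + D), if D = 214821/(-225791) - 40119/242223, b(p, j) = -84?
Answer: 4*sqrt(36618875040465305620505)/18230591131 ≈ 41.987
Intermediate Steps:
D = -20364365404/18230591131 (D = 214821*(-1/225791) - 40119*1/242223 = -214821/225791 - 13373/80741 = -20364365404/18230591131 ≈ -1.1170)
sqrt(-21*b(10, 18 - 1*(-25)) + D) = sqrt(-21*(-84) - 20364365404/18230591131) = sqrt(1764 - 20364365404/18230591131) = sqrt(32138398389680/18230591131) = 4*sqrt(36618875040465305620505)/18230591131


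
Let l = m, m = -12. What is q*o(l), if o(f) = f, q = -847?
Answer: 10164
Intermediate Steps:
l = -12
q*o(l) = -847*(-12) = 10164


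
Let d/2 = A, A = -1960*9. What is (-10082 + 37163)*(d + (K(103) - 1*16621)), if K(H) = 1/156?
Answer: -73087601985/52 ≈ -1.4055e+9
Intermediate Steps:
K(H) = 1/156
A = -17640
d = -35280 (d = 2*(-17640) = -35280)
(-10082 + 37163)*(d + (K(103) - 1*16621)) = (-10082 + 37163)*(-35280 + (1/156 - 1*16621)) = 27081*(-35280 + (1/156 - 16621)) = 27081*(-35280 - 2592875/156) = 27081*(-8096555/156) = -73087601985/52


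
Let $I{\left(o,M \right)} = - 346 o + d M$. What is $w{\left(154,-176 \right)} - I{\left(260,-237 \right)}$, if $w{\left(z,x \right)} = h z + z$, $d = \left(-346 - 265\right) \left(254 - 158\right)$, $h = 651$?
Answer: $-13711104$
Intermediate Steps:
$d = -58656$ ($d = \left(-611\right) 96 = -58656$)
$w{\left(z,x \right)} = 652 z$ ($w{\left(z,x \right)} = 651 z + z = 652 z$)
$I{\left(o,M \right)} = - 58656 M - 346 o$ ($I{\left(o,M \right)} = - 346 o - 58656 M = - 58656 M - 346 o$)
$w{\left(154,-176 \right)} - I{\left(260,-237 \right)} = 652 \cdot 154 - \left(\left(-58656\right) \left(-237\right) - 89960\right) = 100408 - \left(13901472 - 89960\right) = 100408 - 13811512 = -13711104$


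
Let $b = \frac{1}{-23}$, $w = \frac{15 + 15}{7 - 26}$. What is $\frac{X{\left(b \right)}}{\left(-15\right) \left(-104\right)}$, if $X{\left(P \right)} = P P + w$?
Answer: $- \frac{15851}{15679560} \approx -0.0010109$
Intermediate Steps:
$w = - \frac{30}{19}$ ($w = \frac{30}{-19} = 30 \left(- \frac{1}{19}\right) = - \frac{30}{19} \approx -1.5789$)
$b = - \frac{1}{23} \approx -0.043478$
$X{\left(P \right)} = - \frac{30}{19} + P^{2}$ ($X{\left(P \right)} = P P - \frac{30}{19} = P^{2} - \frac{30}{19} = - \frac{30}{19} + P^{2}$)
$\frac{X{\left(b \right)}}{\left(-15\right) \left(-104\right)} = \frac{- \frac{30}{19} + \left(- \frac{1}{23}\right)^{2}}{\left(-15\right) \left(-104\right)} = \frac{- \frac{30}{19} + \frac{1}{529}}{1560} = \left(- \frac{15851}{10051}\right) \frac{1}{1560} = - \frac{15851}{15679560}$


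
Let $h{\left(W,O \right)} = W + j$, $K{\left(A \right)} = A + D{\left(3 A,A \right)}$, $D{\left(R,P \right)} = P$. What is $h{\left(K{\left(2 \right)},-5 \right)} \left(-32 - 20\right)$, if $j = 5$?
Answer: $-468$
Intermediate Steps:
$K{\left(A \right)} = 2 A$ ($K{\left(A \right)} = A + A = 2 A$)
$h{\left(W,O \right)} = 5 + W$ ($h{\left(W,O \right)} = W + 5 = 5 + W$)
$h{\left(K{\left(2 \right)},-5 \right)} \left(-32 - 20\right) = \left(5 + 2 \cdot 2\right) \left(-32 - 20\right) = \left(5 + 4\right) \left(-52\right) = 9 \left(-52\right) = -468$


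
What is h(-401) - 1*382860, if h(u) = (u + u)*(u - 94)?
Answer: 14130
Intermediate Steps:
h(u) = 2*u*(-94 + u) (h(u) = (2*u)*(-94 + u) = 2*u*(-94 + u))
h(-401) - 1*382860 = 2*(-401)*(-94 - 401) - 1*382860 = 2*(-401)*(-495) - 382860 = 396990 - 382860 = 14130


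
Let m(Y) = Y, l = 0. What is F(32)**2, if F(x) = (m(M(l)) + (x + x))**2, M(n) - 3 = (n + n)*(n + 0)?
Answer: 20151121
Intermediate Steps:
M(n) = 3 + 2*n**2 (M(n) = 3 + (n + n)*(n + 0) = 3 + (2*n)*n = 3 + 2*n**2)
F(x) = (3 + 2*x)**2 (F(x) = ((3 + 2*0**2) + (x + x))**2 = ((3 + 2*0) + 2*x)**2 = ((3 + 0) + 2*x)**2 = (3 + 2*x)**2)
F(32)**2 = ((3 + 2*32)**2)**2 = ((3 + 64)**2)**2 = (67**2)**2 = 4489**2 = 20151121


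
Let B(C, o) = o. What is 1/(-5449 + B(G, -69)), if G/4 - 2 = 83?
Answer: -1/5518 ≈ -0.00018123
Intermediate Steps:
G = 340 (G = 8 + 4*83 = 8 + 332 = 340)
1/(-5449 + B(G, -69)) = 1/(-5449 - 69) = 1/(-5518) = -1/5518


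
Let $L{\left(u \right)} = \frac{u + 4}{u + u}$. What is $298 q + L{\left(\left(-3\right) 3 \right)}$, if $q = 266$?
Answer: $\frac{1426829}{18} \approx 79268.0$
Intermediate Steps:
$L{\left(u \right)} = \frac{4 + u}{2 u}$
$298 q + L{\left(\left(-3\right) 3 \right)} = 298 \cdot 266 + \frac{4 - 9}{2 \left(\left(-3\right) 3\right)} = 79268 + \frac{4 - 9}{2 \left(-9\right)} = 79268 + \frac{1}{2} \left(- \frac{1}{9}\right) \left(-5\right) = 79268 + \frac{5}{18} = \frac{1426829}{18}$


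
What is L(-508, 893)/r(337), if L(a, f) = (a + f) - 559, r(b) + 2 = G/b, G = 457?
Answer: 58638/217 ≈ 270.22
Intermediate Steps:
r(b) = -2 + 457/b
L(a, f) = -559 + a + f
L(-508, 893)/r(337) = (-559 - 508 + 893)/(-2 + 457/337) = -174/(-2 + 457*(1/337)) = -174/(-2 + 457/337) = -174/(-217/337) = -174*(-337/217) = 58638/217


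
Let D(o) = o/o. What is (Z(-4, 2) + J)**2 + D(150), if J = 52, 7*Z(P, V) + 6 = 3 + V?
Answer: 131818/49 ≈ 2690.2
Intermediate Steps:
Z(P, V) = -3/7 + V/7 (Z(P, V) = -6/7 + (3 + V)/7 = -6/7 + (3/7 + V/7) = -3/7 + V/7)
D(o) = 1
(Z(-4, 2) + J)**2 + D(150) = ((-3/7 + (1/7)*2) + 52)**2 + 1 = ((-3/7 + 2/7) + 52)**2 + 1 = (-1/7 + 52)**2 + 1 = (363/7)**2 + 1 = 131769/49 + 1 = 131818/49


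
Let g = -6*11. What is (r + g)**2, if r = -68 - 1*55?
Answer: 35721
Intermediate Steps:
r = -123 (r = -68 - 55 = -123)
g = -66
(r + g)**2 = (-123 - 66)**2 = (-189)**2 = 35721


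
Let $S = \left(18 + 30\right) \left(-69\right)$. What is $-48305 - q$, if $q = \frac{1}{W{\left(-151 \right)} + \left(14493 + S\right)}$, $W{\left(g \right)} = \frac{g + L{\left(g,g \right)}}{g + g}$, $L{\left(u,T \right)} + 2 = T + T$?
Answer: $- \frac{163131636987}{3377117} \approx -48305.0$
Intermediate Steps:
$S = -3312$ ($S = 48 \left(-69\right) = -3312$)
$L{\left(u,T \right)} = -2 + 2 T$ ($L{\left(u,T \right)} = -2 + \left(T + T\right) = -2 + 2 T$)
$W{\left(g \right)} = \frac{-2 + 3 g}{2 g}$ ($W{\left(g \right)} = \frac{g + \left(-2 + 2 g\right)}{g + g} = \frac{-2 + 3 g}{2 g}$)
$q = \frac{302}{3377117}$ ($q = \frac{1}{\left(\frac{3}{2} - \frac{1}{-151}\right) + \left(14493 - 3312\right)} = \frac{1}{\left(\frac{3}{2} - - \frac{1}{151}\right) + 11181} = \frac{1}{\left(\frac{3}{2} + \frac{1}{151}\right) + 11181} = \frac{1}{\frac{455}{302} + 11181} = \frac{1}{\frac{3377117}{302}} = \frac{302}{3377117} \approx 8.9425 \cdot 10^{-5}$)
$-48305 - q = -48305 - \frac{302}{3377117} = - \frac{163131636987}{3377117}$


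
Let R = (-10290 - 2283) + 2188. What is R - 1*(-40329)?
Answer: 29944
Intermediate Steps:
R = -10385 (R = -12573 + 2188 = -10385)
R - 1*(-40329) = -10385 - 1*(-40329) = -10385 + 40329 = 29944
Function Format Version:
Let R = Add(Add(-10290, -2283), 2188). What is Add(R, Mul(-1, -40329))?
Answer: 29944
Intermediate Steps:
R = -10385 (R = Add(-12573, 2188) = -10385)
Add(R, Mul(-1, -40329)) = Add(-10385, Mul(-1, -40329)) = Add(-10385, 40329) = 29944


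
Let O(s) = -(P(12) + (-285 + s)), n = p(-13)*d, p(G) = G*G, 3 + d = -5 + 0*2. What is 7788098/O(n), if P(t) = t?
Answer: 7788098/1625 ≈ 4792.7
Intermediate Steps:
d = -8 (d = -3 + (-5 + 0*2) = -3 + (-5 + 0) = -3 - 5 = -8)
p(G) = G²
n = -1352 (n = (-13)²*(-8) = 169*(-8) = -1352)
O(s) = 273 - s (O(s) = -(12 + (-285 + s)) = -(-273 + s) = 273 - s)
7788098/O(n) = 7788098/(273 - 1*(-1352)) = 7788098/(273 + 1352) = 7788098/1625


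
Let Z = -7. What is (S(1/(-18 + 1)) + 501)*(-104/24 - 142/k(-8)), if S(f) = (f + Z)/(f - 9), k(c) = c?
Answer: 296217/44 ≈ 6732.2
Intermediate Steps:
S(f) = (-7 + f)/(-9 + f) (S(f) = (f - 7)/(f - 9) = (-7 + f)/(-9 + f))
(S(1/(-18 + 1)) + 501)*(-104/24 - 142/k(-8)) = ((-7 + 1/(-18 + 1))/(-9 + 1/(-18 + 1)) + 501)*(-104/24 - 142/(-8)) = ((-7 + 1/(-17))/(-9 + 1/(-17)) + 501)*(-104*1/24 - 142*(-⅛)) = ((-7 - 1/17)/(-9 - 1/17) + 501)*(-13/3 + 71/4) = (-120/17/(-154/17) + 501)*(161/12) = (-17/154*(-120/17) + 501)*(161/12) = (60/77 + 501)*(161/12) = (38637/77)*(161/12) = 296217/44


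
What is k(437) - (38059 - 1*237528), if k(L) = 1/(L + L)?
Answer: 174335907/874 ≈ 1.9947e+5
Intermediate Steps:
k(L) = 1/(2*L)
k(437) - (38059 - 1*237528) = (1/2)/437 - (38059 - 1*237528) = (1/2)*(1/437) - (38059 - 237528) = 1/874 - 1*(-199469) = 1/874 + 199469 = 174335907/874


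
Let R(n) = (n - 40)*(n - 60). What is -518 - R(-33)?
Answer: -7307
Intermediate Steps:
R(n) = (-60 + n)*(-40 + n) (R(n) = (-40 + n)*(-60 + n) = (-60 + n)*(-40 + n))
-518 - R(-33) = -518 - (2400 + (-33)² - 100*(-33)) = -518 - (2400 + 1089 + 3300) = -518 - 1*6789 = -518 - 6789 = -7307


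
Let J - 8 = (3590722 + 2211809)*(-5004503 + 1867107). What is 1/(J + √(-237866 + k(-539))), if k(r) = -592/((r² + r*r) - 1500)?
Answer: -2637616990744468814/48017388833692172682720677862643 - I*√19972949797583122/96034777667384345365441355725286 ≈ -5.493e-14 - 1.4716e-24*I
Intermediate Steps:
k(r) = -592/(-1500 + 2*r²) (k(r) = -592/((r² + r²) - 1500) = -592/(2*r² - 1500) = -592/(-1500 + 2*r²))
J = -18204837549268 (J = 8 + (3590722 + 2211809)*(-5004503 + 1867107) = 8 + 5802531*(-3137396) = 8 - 18204837549276 = -18204837549268)
1/(J + √(-237866 + k(-539))) = 1/(-18204837549268 + √(-237866 - 296/(-750 + (-539)²))) = 1/(-18204837549268 + √(-237866 - 296/(-750 + 290521))) = 1/(-18204837549268 + √(-237866 - 296/289771)) = 1/(-18204837549268 + √(-68926668982/289771)) = 1/(-18204837549268 + I*√19972949797583122/289771)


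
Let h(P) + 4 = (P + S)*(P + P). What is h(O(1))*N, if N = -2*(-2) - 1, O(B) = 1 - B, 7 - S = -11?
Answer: -12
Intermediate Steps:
S = 18 (S = 7 - 1*(-11) = 7 + 11 = 18)
h(P) = -4 + 2*P*(18 + P) (h(P) = -4 + (P + 18)*(P + P) = -4 + (18 + P)*(2*P) = -4 + 2*P*(18 + P))
N = 3 (N = 4 - 1 = 3)
h(O(1))*N = (-4 + 2*(1 - 1*1)² + 36*(1 - 1*1))*3 = (-4 + 2*(1 - 1)² + 36*(1 - 1))*3 = (-4 + 2*0² + 36*0)*3 = (-4 + 2*0 + 0)*3 = (-4 + 0 + 0)*3 = -4*3 = -12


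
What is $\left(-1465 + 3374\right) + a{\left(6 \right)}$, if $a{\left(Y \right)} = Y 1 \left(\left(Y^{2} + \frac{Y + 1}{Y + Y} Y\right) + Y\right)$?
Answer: $2182$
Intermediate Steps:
$a{\left(Y \right)} = Y \left(\frac{1}{2} + Y^{2} + \frac{3 Y}{2}\right)$ ($a{\left(Y \right)} = Y \left(\left(Y^{2} + \frac{1 + Y}{2 Y} Y\right) + Y\right) = Y \left(\left(Y^{2} + \left(\frac{1}{2} + \frac{Y}{2}\right)\right) + Y\right) = Y \left(\left(\frac{1}{2} + Y^{2} + \frac{Y}{2}\right) + Y\right) = Y \left(\frac{1}{2} + Y^{2} + \frac{3 Y}{2}\right)$)
$\left(-1465 + 3374\right) + a{\left(6 \right)} = \left(-1465 + 3374\right) + \frac{1}{2} \cdot 6 \left(1 + 2 \cdot 6^{2} + 3 \cdot 6\right) = 1909 + \frac{1}{2} \cdot 6 \left(1 + 2 \cdot 36 + 18\right) = 1909 + \frac{1}{2} \cdot 6 \left(1 + 72 + 18\right) = 1909 + \frac{1}{2} \cdot 6 \cdot 91 = 1909 + 273 = 2182$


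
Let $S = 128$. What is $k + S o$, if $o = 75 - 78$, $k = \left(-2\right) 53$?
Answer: $-490$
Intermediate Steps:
$k = -106$
$o = -3$ ($o = 75 - 78 = -3$)
$k + S o = -106 + 128 \left(-3\right) = -106 - 384 = -490$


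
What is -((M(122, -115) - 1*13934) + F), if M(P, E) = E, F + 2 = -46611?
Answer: 60662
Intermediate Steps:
F = -46613 (F = -2 - 46611 = -46613)
-((M(122, -115) - 1*13934) + F) = -((-115 - 1*13934) - 46613) = -((-115 - 13934) - 46613) = -(-14049 - 46613) = -1*(-60662) = 60662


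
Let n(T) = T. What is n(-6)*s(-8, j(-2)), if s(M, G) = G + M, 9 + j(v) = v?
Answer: 114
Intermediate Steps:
j(v) = -9 + v
n(-6)*s(-8, j(-2)) = -6*((-9 - 2) - 8) = -6*(-11 - 8) = -6*(-19) = 114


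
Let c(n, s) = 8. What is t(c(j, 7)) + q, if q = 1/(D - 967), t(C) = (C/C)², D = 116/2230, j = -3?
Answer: 1077032/1078147 ≈ 0.99897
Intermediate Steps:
D = 58/1115 (D = 116*(1/2230) = 58/1115 ≈ 0.052018)
t(C) = 1 (t(C) = 1² = 1)
q = -1115/1078147 (q = 1/(58/1115 - 967) = 1/(-1078147/1115) = -1115/1078147 ≈ -0.0010342)
t(c(j, 7)) + q = 1 - 1115/1078147 = 1077032/1078147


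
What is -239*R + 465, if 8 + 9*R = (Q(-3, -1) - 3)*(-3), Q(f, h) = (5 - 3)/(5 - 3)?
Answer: 4663/9 ≈ 518.11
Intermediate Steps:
Q(f, h) = 1 (Q(f, h) = 2/2 = 2*(½) = 1)
R = -2/9 (R = -8/9 + ((1 - 3)*(-3))/9 = -8/9 + (-2*(-3))/9 = -8/9 + (⅑)*6 = -8/9 + ⅔ = -2/9 ≈ -0.22222)
-239*R + 465 = -239*(-2/9) + 465 = 478/9 + 465 = 4663/9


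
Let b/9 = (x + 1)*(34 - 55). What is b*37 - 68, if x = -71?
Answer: 489442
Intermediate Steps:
b = 13230 (b = 9*((-71 + 1)*(34 - 55)) = 9*(-70*(-21)) = 9*1470 = 13230)
b*37 - 68 = 13230*37 - 68 = 489510 - 68 = 489442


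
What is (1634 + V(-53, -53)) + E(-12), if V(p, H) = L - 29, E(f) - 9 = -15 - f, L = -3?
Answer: 1608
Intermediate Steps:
E(f) = -6 - f (E(f) = 9 + (-15 - f) = -6 - f)
V(p, H) = -32 (V(p, H) = -3 - 29 = -32)
(1634 + V(-53, -53)) + E(-12) = (1634 - 32) + (-6 - 1*(-12)) = 1602 + (-6 + 12) = 1602 + 6 = 1608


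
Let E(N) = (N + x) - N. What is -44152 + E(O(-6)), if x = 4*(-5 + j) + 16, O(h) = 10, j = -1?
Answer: -44160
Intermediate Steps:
x = -8 (x = 4*(-5 - 1) + 16 = 4*(-6) + 16 = -24 + 16 = -8)
E(N) = -8 (E(N) = (N - 8) - N = (-8 + N) - N = -8)
-44152 + E(O(-6)) = -44152 - 8 = -44160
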